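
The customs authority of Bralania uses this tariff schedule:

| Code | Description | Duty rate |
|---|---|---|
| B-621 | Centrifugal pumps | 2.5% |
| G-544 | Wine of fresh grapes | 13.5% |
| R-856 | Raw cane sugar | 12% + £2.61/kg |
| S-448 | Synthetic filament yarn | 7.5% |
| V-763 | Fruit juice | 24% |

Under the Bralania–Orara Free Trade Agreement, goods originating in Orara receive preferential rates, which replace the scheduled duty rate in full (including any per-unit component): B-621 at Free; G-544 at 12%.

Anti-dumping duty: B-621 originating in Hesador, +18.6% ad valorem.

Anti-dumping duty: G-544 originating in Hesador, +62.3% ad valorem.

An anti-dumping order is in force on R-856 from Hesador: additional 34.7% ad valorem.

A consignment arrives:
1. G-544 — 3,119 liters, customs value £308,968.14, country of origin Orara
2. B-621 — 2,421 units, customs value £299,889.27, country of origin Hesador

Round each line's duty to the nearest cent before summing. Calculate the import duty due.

£100,352.82

Line 1 (G-544, Orara, 3,119 liters, £308,968.14):
Base rate for G-544 is 13.5%.
Origin Orara qualifies under the Bralania–Orara agreement and G-544 is covered: preferential rate 12% applies instead.
The additional-duty order on G-544 targets Hesador, not Orara; it does not apply.
Duty = £308,968.14 × 12% = £37,076.18.
Line 2 (B-621, Hesador, 2,421 units, £299,889.27):
Base rate for B-621 is 2.5%.
B-621 has an FTA preferential rate, but origin Hesador is not Orara; base rate stands.
Additional duty on B-621 from Hesador: +18.6%. Applied ad valorem rate: 2.5% + 18.6% = 21.1%.
Duty = £299,889.27 × 21.1% = £63,276.64.
Total = £37,076.18 + £63,276.64 = £100,352.82.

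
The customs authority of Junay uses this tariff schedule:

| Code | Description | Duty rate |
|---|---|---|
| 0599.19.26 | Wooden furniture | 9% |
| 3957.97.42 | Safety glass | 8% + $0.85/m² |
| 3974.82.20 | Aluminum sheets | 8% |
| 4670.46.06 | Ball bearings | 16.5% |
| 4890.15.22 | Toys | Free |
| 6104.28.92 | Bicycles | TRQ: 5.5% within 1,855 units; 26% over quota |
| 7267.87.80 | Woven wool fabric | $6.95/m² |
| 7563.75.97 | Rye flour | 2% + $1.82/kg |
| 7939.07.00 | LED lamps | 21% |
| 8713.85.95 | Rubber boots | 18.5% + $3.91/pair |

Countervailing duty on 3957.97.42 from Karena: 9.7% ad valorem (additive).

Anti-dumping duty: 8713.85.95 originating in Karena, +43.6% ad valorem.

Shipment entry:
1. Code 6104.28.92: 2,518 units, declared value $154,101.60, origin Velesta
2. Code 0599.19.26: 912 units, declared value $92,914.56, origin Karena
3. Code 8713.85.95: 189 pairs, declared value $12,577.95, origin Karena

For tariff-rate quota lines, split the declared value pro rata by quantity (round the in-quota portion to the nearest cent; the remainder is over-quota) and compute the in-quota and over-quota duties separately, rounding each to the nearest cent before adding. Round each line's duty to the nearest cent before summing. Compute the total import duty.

$33,705.80

Line 1 (6104.28.92, Velesta, 2,518 units, $154,101.60):
Code 6104.28.92 is under a tariff-rate quota (threshold 1,855 units). In-quota: 1,855 units at 5.5%; over-quota: 663 units at 26%.
Pro-rata value split: in-quota = $154,101.60 × 1,855/2,518 = $113,526.00; over-quota = $154,101.60 − $113,526.00 = $40,575.60.
In-quota duty = $113,526.00 × 5.5% = $6,243.93. Over-quota duty = $40,575.60 × 26% = $10,549.66.
Line duty = $6,243.93 + $10,549.66 = $16,793.59.
Line 2 (0599.19.26, Karena, 912 units, $92,914.56):
Base rate for 0599.19.26 is 9%.
Duty = $92,914.56 × 9% = $8,362.31.
Line 3 (8713.85.95, Karena, 189 pairs, $12,577.95):
Base rate for 8713.85.95 is 18.5% + $3.91/pair.
Additional duty on 8713.85.95 from Karena: +43.6%. Applied ad valorem rate: 18.5% + 43.6% = 62.1%.
Duty = $12,577.95 × 62.1% + 189 × $3.91 = $8,549.90.
Total = $16,793.59 + $8,362.31 + $8,549.90 = $33,705.80.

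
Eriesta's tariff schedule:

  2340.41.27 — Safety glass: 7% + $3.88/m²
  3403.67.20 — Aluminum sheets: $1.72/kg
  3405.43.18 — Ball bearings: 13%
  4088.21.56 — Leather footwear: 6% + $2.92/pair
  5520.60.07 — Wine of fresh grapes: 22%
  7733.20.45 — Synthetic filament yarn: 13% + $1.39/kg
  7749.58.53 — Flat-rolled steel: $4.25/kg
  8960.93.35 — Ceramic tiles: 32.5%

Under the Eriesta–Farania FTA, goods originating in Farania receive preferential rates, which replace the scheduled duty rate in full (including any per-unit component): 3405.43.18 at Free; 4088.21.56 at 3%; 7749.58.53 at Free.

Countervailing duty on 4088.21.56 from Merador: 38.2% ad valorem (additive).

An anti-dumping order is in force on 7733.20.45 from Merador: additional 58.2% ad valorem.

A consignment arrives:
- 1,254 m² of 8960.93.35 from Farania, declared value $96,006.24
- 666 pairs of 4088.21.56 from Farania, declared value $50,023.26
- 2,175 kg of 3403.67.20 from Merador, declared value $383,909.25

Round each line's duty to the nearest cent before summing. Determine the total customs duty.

Line 1 (8960.93.35, Farania, 1,254 m², $96,006.24):
Base rate for 8960.93.35 is 32.5%.
Origin Farania is the FTA partner but 8960.93.35 is not on the preference list; base rate stands.
Duty = $96,006.24 × 32.5% = $31,202.03.
Line 2 (4088.21.56, Farania, 666 pairs, $50,023.26):
Base rate for 4088.21.56 is 6% + $2.92/pair.
Origin Farania qualifies under the Eriesta–Farania agreement and 4088.21.56 is covered: preferential rate 3% applies instead.
The additional-duty order on 4088.21.56 targets Merador, not Farania; it does not apply.
Duty = $50,023.26 × 3% = $1,500.70.
Line 3 (3403.67.20, Merador, 2,175 kg, $383,909.25):
Base rate for 3403.67.20 is $1.72/kg.
Duty = 2,175 × $1.72 = $3,741.00.
Total = $31,202.03 + $1,500.70 + $3,741.00 = $36,443.73.

$36,443.73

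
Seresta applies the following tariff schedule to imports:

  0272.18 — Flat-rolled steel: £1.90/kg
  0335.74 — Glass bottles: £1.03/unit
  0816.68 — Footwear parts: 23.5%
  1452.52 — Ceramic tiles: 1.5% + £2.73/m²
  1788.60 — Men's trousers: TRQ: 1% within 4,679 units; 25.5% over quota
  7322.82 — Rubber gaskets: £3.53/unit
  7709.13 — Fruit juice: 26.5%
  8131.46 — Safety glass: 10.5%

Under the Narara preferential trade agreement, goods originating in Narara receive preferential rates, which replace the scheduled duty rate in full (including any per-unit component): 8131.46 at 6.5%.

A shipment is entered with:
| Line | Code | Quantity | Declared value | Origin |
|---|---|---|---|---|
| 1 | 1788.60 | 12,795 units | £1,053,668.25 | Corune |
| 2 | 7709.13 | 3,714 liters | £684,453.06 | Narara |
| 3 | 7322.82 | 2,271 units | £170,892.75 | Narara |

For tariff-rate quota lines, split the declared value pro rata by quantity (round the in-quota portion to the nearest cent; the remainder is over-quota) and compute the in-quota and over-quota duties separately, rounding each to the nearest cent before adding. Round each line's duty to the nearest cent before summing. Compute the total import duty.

£363,679.76

Line 1 (1788.60, Corune, 12,795 units, £1,053,668.25):
Code 1788.60 is under a tariff-rate quota (threshold 4,679 units). In-quota: 4,679 units at 1%; over-quota: 8,116 units at 25.5%.
Pro-rata value split: in-quota = £1,053,668.25 × 4,679/12,795 = £385,315.65; over-quota = £1,053,668.25 − £385,315.65 = £668,352.60.
In-quota duty = £385,315.65 × 1% = £3,853.16. Over-quota duty = £668,352.60 × 25.5% = £170,429.91.
Line duty = £3,853.16 + £170,429.91 = £174,283.07.
Line 2 (7709.13, Narara, 3,714 liters, £684,453.06):
Base rate for 7709.13 is 26.5%.
Origin Narara is the FTA partner but 7709.13 is not on the preference list; base rate stands.
Duty = £684,453.06 × 26.5% = £181,380.06.
Line 3 (7322.82, Narara, 2,271 units, £170,892.75):
Base rate for 7322.82 is £3.53/unit.
Origin Narara is the FTA partner but 7322.82 is not on the preference list; base rate stands.
Duty = 2,271 × £3.53 = £8,016.63.
Total = £174,283.07 + £181,380.06 + £8,016.63 = £363,679.76.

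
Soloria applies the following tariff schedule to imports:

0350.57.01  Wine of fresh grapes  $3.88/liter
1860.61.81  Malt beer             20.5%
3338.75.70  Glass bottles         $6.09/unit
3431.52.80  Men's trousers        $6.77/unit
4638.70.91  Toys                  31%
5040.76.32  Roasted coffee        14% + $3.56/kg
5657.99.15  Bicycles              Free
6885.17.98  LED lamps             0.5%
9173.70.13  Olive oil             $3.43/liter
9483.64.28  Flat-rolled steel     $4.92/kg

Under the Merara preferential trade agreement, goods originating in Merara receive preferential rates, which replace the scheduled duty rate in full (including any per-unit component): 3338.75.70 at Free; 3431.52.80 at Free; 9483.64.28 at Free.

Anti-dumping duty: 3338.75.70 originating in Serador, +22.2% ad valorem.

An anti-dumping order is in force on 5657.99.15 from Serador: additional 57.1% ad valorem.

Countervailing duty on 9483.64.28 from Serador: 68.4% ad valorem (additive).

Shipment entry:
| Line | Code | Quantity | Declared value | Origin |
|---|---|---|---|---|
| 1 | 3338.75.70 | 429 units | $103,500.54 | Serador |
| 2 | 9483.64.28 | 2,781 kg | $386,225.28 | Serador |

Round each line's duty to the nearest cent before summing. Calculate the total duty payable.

Line 1 (3338.75.70, Serador, 429 units, $103,500.54):
Base rate for 3338.75.70 is $6.09/unit.
3338.75.70 has an FTA preferential rate, but origin Serador is not Merara; base rate stands.
Additional duty on 3338.75.70 from Serador: +22.2% ad valorem. Applied ad valorem rate = 22.2%.
Duty = $103,500.54 × 22.2% + 429 × $6.09 = $25,589.73.
Line 2 (9483.64.28, Serador, 2,781 kg, $386,225.28):
Base rate for 9483.64.28 is $4.92/kg.
9483.64.28 has an FTA preferential rate, but origin Serador is not Merara; base rate stands.
Additional duty on 9483.64.28 from Serador: +68.4% ad valorem. Applied ad valorem rate = 68.4%.
Duty = $386,225.28 × 68.4% + 2,781 × $4.92 = $277,860.61.
Total = $25,589.73 + $277,860.61 = $303,450.34.

$303,450.34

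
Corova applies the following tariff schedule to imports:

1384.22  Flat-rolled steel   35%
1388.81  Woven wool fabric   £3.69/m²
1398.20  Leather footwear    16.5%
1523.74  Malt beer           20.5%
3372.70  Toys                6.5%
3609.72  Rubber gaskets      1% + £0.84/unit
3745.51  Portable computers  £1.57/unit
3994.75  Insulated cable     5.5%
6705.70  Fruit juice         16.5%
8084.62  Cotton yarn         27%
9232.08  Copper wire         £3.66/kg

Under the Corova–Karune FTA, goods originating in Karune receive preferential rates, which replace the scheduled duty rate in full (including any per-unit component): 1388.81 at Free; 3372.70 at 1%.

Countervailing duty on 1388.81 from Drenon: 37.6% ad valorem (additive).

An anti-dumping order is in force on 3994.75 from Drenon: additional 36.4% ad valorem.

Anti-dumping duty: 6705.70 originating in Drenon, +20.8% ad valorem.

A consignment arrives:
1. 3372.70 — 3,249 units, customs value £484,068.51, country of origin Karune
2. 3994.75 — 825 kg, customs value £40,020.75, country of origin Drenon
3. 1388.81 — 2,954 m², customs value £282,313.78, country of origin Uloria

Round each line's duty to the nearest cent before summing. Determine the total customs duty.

£32,509.64

Line 1 (3372.70, Karune, 3,249 units, £484,068.51):
Base rate for 3372.70 is 6.5%.
Origin Karune qualifies under the Corova–Karune agreement and 3372.70 is covered: preferential rate 1% applies instead.
Duty = £484,068.51 × 1% = £4,840.69.
Line 2 (3994.75, Drenon, 825 kg, £40,020.75):
Base rate for 3994.75 is 5.5%.
Additional duty on 3994.75 from Drenon: +36.4%. Applied ad valorem rate: 5.5% + 36.4% = 41.9%.
Duty = £40,020.75 × 41.9% = £16,768.69.
Line 3 (1388.81, Uloria, 2,954 m², £282,313.78):
Base rate for 1388.81 is £3.69/m².
1388.81 has an FTA preferential rate, but origin Uloria is not Karune; base rate stands.
The additional-duty order on 1388.81 targets Drenon, not Uloria; it does not apply.
Duty = 2,954 × £3.69 = £10,900.26.
Total = £4,840.69 + £16,768.69 + £10,900.26 = £32,509.64.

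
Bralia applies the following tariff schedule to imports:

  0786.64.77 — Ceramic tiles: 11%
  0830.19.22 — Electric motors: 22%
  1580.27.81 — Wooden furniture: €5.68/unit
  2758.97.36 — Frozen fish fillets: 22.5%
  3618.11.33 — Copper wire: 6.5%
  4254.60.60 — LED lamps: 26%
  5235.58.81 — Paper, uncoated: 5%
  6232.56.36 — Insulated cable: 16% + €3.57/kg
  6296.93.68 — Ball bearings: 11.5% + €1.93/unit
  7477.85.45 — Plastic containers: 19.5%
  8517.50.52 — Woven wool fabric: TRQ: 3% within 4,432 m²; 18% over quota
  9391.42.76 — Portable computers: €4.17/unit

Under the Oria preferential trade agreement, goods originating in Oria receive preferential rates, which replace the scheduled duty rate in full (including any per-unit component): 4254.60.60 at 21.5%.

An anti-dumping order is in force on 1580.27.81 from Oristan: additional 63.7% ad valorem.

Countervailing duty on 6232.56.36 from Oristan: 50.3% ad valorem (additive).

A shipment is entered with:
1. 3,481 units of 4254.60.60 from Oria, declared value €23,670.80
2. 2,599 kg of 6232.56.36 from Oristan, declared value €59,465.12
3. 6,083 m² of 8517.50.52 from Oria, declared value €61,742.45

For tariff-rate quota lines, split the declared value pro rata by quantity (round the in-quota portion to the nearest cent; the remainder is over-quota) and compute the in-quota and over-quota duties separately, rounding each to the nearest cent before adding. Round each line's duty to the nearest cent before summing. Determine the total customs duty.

€58,158.94

Line 1 (4254.60.60, Oria, 3,481 units, €23,670.80):
Base rate for 4254.60.60 is 26%.
Origin Oria qualifies under the Bralia–Oria agreement and 4254.60.60 is covered: preferential rate 21.5% applies instead.
Duty = €23,670.80 × 21.5% = €5,089.22.
Line 2 (6232.56.36, Oristan, 2,599 kg, €59,465.12):
Base rate for 6232.56.36 is 16% + €3.57/kg.
Additional duty on 6232.56.36 from Oristan: +50.3%. Applied ad valorem rate: 16% + 50.3% = 66.3%.
Duty = €59,465.12 × 66.3% + 2,599 × €3.57 = €48,703.80.
Line 3 (8517.50.52, Oria, 6,083 m², €61,742.45):
Code 8517.50.52 is under a tariff-rate quota (threshold 4,432 m²). In-quota: 4,432 m² at 3%; over-quota: 1,651 m² at 18%.
Pro-rata value split: in-quota = €61,742.45 × 4,432/6,083 = €44,984.80; over-quota = €61,742.45 − €44,984.80 = €16,757.65.
In-quota duty = €44,984.80 × 3% = €1,349.54. Over-quota duty = €16,757.65 × 18% = €3,016.38.
Line duty = €1,349.54 + €3,016.38 = €4,365.92.
Total = €5,089.22 + €48,703.80 + €4,365.92 = €58,158.94.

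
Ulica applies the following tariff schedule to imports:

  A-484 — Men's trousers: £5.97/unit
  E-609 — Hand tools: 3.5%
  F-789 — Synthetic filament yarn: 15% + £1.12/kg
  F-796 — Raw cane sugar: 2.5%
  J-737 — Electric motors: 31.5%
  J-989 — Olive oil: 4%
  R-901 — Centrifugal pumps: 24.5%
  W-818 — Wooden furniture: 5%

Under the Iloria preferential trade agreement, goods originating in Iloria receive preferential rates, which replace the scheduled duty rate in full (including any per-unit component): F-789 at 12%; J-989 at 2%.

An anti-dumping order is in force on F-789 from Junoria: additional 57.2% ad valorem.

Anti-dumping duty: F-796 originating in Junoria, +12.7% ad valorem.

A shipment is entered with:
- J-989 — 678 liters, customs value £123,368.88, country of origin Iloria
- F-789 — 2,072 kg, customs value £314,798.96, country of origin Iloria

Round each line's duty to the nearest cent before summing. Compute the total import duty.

Line 1 (J-989, Iloria, 678 liters, £123,368.88):
Base rate for J-989 is 4%.
Origin Iloria qualifies under the Ulica–Iloria agreement and J-989 is covered: preferential rate 2% applies instead.
Duty = £123,368.88 × 2% = £2,467.38.
Line 2 (F-789, Iloria, 2,072 kg, £314,798.96):
Base rate for F-789 is 15% + £1.12/kg.
Origin Iloria qualifies under the Ulica–Iloria agreement and F-789 is covered: preferential rate 12% applies instead.
The additional-duty order on F-789 targets Junoria, not Iloria; it does not apply.
Duty = £314,798.96 × 12% = £37,775.88.
Total = £2,467.38 + £37,775.88 = £40,243.26.

£40,243.26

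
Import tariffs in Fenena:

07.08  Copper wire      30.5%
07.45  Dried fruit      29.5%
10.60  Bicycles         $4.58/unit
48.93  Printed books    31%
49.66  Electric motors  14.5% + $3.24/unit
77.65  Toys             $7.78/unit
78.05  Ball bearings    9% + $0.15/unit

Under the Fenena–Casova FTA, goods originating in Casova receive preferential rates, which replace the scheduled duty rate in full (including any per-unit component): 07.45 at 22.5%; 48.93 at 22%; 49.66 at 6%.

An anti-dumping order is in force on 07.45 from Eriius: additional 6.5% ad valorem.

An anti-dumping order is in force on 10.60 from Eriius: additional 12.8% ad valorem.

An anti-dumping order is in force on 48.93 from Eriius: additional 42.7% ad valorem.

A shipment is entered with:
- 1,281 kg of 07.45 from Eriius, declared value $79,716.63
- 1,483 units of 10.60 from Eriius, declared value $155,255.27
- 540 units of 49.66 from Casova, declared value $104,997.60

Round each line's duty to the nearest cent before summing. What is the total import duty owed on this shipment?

$61,662.66

Line 1 (07.45, Eriius, 1,281 kg, $79,716.63):
Base rate for 07.45 is 29.5%.
07.45 has an FTA preferential rate, but origin Eriius is not Casova; base rate stands.
Additional duty on 07.45 from Eriius: +6.5%. Applied ad valorem rate: 29.5% + 6.5% = 36%.
Duty = $79,716.63 × 36% = $28,697.99.
Line 2 (10.60, Eriius, 1,483 units, $155,255.27):
Base rate for 10.60 is $4.58/unit.
Additional duty on 10.60 from Eriius: +12.8% ad valorem. Applied ad valorem rate = 12.8%.
Duty = $155,255.27 × 12.8% + 1,483 × $4.58 = $26,664.81.
Line 3 (49.66, Casova, 540 units, $104,997.60):
Base rate for 49.66 is 14.5% + $3.24/unit.
Origin Casova qualifies under the Fenena–Casova agreement and 49.66 is covered: preferential rate 6% applies instead.
Duty = $104,997.60 × 6% = $6,299.86.
Total = $28,697.99 + $26,664.81 + $6,299.86 = $61,662.66.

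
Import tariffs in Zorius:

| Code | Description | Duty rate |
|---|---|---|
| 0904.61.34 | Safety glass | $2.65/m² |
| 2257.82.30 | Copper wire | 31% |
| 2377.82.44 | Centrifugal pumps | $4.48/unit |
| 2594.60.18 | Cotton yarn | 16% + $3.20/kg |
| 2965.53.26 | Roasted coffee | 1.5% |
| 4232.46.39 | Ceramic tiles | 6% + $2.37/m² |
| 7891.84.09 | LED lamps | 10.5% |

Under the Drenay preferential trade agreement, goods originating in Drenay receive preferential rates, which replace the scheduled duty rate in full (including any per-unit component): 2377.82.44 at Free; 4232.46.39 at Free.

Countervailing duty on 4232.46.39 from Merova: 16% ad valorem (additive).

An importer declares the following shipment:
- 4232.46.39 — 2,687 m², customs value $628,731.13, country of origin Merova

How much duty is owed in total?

Line 1 (4232.46.39, Merova, 2,687 m², $628,731.13):
Base rate for 4232.46.39 is 6% + $2.37/m².
4232.46.39 has an FTA preferential rate, but origin Merova is not Drenay; base rate stands.
Additional duty on 4232.46.39 from Merova: +16%. Applied ad valorem rate: 6% + 16% = 22%.
Duty = $628,731.13 × 22% + 2,687 × $2.37 = $144,689.04.

$144,689.04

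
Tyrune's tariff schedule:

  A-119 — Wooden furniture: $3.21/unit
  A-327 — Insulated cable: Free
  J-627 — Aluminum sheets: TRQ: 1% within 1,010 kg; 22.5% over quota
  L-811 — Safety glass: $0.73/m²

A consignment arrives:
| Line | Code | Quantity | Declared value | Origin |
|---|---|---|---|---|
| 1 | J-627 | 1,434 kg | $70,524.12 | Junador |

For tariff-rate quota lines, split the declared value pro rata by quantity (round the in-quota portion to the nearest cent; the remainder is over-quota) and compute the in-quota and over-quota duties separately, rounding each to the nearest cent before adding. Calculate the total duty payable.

Line 1 (J-627, Junador, 1,434 kg, $70,524.12):
Code J-627 is under a tariff-rate quota (threshold 1,010 kg). In-quota: 1,010 kg at 1%; over-quota: 424 kg at 22.5%.
Pro-rata value split: in-quota = $70,524.12 × 1,010/1,434 = $49,671.80; over-quota = $70,524.12 − $49,671.80 = $20,852.32.
In-quota duty = $49,671.80 × 1% = $496.72. Over-quota duty = $20,852.32 × 22.5% = $4,691.77.
Line duty = $496.72 + $4,691.77 = $5,188.49.

$5,188.49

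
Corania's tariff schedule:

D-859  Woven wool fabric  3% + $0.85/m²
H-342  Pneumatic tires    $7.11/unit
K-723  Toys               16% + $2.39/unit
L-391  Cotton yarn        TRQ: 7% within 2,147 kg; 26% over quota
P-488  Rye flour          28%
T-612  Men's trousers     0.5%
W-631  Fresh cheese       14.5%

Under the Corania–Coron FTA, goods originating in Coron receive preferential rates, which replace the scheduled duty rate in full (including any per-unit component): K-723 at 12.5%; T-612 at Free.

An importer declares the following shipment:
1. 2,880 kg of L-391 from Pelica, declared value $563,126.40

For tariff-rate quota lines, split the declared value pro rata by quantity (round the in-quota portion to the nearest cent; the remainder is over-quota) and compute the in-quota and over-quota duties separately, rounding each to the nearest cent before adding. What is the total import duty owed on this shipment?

Line 1 (L-391, Pelica, 2,880 kg, $563,126.40):
Code L-391 is under a tariff-rate quota (threshold 2,147 kg). In-quota: 2,147 kg at 7%; over-quota: 733 kg at 26%.
Pro-rata value split: in-quota = $563,126.40 × 2,147/2,880 = $419,802.91; over-quota = $563,126.40 − $419,802.91 = $143,323.49.
In-quota duty = $419,802.91 × 7% = $29,386.20. Over-quota duty = $143,323.49 × 26% = $37,264.11.
Line duty = $29,386.20 + $37,264.11 = $66,650.31.

$66,650.31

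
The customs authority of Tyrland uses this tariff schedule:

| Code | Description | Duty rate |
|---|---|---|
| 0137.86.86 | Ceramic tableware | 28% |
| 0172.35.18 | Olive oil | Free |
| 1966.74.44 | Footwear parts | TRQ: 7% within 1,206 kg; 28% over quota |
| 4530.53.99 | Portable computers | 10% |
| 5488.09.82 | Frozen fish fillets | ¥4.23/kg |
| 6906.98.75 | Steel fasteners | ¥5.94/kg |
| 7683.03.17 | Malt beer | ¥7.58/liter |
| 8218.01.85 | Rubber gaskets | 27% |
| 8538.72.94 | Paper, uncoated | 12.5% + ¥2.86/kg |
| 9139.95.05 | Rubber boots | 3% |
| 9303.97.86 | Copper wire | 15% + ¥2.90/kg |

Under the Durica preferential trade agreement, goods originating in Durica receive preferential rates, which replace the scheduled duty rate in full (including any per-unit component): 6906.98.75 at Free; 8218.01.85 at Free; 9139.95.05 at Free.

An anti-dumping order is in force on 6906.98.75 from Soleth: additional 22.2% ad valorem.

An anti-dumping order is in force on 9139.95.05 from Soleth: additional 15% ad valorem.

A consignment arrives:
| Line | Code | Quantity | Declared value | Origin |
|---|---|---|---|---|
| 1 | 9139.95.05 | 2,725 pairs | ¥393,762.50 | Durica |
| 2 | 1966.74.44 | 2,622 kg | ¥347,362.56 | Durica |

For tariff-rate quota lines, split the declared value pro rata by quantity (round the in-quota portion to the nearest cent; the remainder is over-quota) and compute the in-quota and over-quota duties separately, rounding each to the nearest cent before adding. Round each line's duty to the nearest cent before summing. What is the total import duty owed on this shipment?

Line 1 (9139.95.05, Durica, 2,725 pairs, ¥393,762.50):
Base rate for 9139.95.05 is 3%.
Origin Durica qualifies under the Tyrland–Durica agreement and 9139.95.05 is covered: preferential rate Free applies instead.
The additional-duty order on 9139.95.05 targets Soleth, not Durica; it does not apply.
Duty = ¥393,762.50 × 0% = ¥0.00.
Line 2 (1966.74.44, Durica, 2,622 kg, ¥347,362.56):
Code 1966.74.44 is under a tariff-rate quota (threshold 1,206 kg). In-quota: 1,206 kg at 7%; over-quota: 1,416 kg at 28%.
Pro-rata value split: in-quota = ¥347,362.56 × 1,206/2,622 = ¥159,770.88; over-quota = ¥347,362.56 − ¥159,770.88 = ¥187,591.68.
In-quota duty = ¥159,770.88 × 7% = ¥11,183.96. Over-quota duty = ¥187,591.68 × 28% = ¥52,525.67.
Line duty = ¥11,183.96 + ¥52,525.67 = ¥63,709.63.
Total = ¥0.00 + ¥63,709.63 = ¥63,709.63.

¥63,709.63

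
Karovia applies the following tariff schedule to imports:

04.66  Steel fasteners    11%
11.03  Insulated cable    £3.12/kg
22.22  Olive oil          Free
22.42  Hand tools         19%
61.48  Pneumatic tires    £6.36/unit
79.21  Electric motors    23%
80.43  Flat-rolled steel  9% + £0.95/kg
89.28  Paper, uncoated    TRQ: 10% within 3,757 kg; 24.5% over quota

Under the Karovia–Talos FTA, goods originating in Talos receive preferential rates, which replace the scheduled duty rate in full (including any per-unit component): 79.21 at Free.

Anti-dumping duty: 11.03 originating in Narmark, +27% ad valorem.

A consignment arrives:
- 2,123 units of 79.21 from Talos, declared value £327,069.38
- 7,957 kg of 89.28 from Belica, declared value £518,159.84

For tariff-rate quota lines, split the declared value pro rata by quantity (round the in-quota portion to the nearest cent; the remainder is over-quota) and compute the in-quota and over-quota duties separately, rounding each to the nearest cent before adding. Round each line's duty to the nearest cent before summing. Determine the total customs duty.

Line 1 (79.21, Talos, 2,123 units, £327,069.38):
Base rate for 79.21 is 23%.
Origin Talos qualifies under the Karovia–Talos agreement and 79.21 is covered: preferential rate Free applies instead.
Duty = £327,069.38 × 0% = £0.00.
Line 2 (89.28, Belica, 7,957 kg, £518,159.84):
Code 89.28 is under a tariff-rate quota (threshold 3,757 kg). In-quota: 3,757 kg at 10%; over-quota: 4,200 kg at 24.5%.
Pro-rata value split: in-quota = £518,159.84 × 3,757/7,957 = £244,655.84; over-quota = £518,159.84 − £244,655.84 = £273,504.00.
In-quota duty = £244,655.84 × 10% = £24,465.58. Over-quota duty = £273,504.00 × 24.5% = £67,008.48.
Line duty = £24,465.58 + £67,008.48 = £91,474.06.
Total = £0.00 + £91,474.06 = £91,474.06.

£91,474.06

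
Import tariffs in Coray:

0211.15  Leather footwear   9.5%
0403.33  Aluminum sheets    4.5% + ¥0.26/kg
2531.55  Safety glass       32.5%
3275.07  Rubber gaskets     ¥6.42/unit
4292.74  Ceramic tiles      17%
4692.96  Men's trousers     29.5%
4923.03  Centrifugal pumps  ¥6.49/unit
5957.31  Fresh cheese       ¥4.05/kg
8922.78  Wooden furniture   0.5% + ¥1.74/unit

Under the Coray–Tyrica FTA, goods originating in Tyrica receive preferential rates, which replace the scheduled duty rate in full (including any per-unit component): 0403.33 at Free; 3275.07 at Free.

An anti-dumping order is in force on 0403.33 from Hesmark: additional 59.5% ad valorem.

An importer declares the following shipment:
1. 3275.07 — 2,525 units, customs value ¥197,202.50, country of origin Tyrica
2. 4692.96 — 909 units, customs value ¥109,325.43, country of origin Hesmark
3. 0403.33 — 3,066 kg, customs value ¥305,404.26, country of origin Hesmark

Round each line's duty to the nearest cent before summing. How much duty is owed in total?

Line 1 (3275.07, Tyrica, 2,525 units, ¥197,202.50):
Base rate for 3275.07 is ¥6.42/unit.
Origin Tyrica qualifies under the Coray–Tyrica agreement and 3275.07 is covered: preferential rate Free applies instead.
Duty = ¥197,202.50 × 0% = ¥0.00.
Line 2 (4692.96, Hesmark, 909 units, ¥109,325.43):
Base rate for 4692.96 is 29.5%.
Duty = ¥109,325.43 × 29.5% = ¥32,251.00.
Line 3 (0403.33, Hesmark, 3,066 kg, ¥305,404.26):
Base rate for 0403.33 is 4.5% + ¥0.26/kg.
0403.33 has an FTA preferential rate, but origin Hesmark is not Tyrica; base rate stands.
Additional duty on 0403.33 from Hesmark: +59.5%. Applied ad valorem rate: 4.5% + 59.5% = 64%.
Duty = ¥305,404.26 × 64% + 3,066 × ¥0.26 = ¥196,255.89.
Total = ¥0.00 + ¥32,251.00 + ¥196,255.89 = ¥228,506.89.

¥228,506.89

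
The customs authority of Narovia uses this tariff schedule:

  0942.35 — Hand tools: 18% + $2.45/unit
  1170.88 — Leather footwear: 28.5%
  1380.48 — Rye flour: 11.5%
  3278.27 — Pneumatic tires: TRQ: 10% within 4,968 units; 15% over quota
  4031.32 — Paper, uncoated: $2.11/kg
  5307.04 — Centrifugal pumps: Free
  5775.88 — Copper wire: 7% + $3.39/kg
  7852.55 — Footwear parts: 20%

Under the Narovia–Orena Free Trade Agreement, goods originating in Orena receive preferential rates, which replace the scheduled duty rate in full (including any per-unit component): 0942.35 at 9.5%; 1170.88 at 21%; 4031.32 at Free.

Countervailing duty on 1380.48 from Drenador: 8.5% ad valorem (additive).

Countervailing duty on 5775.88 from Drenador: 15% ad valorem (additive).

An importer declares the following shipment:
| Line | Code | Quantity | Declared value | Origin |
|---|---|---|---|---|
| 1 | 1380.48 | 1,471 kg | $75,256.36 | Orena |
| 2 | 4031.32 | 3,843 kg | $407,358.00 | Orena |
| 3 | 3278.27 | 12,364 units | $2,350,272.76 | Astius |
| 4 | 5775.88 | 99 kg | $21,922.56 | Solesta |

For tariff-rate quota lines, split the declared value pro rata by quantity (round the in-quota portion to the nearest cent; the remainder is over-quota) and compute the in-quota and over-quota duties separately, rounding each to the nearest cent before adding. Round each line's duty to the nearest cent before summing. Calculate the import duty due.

$315,847.23

Line 1 (1380.48, Orena, 1,471 kg, $75,256.36):
Base rate for 1380.48 is 11.5%.
Origin Orena is the FTA partner but 1380.48 is not on the preference list; base rate stands.
The additional-duty order on 1380.48 targets Drenador, not Orena; it does not apply.
Duty = $75,256.36 × 11.5% = $8,654.48.
Line 2 (4031.32, Orena, 3,843 kg, $407,358.00):
Base rate for 4031.32 is $2.11/kg.
Origin Orena qualifies under the Narovia–Orena agreement and 4031.32 is covered: preferential rate Free applies instead.
Duty = $407,358.00 × 0% = $0.00.
Line 3 (3278.27, Astius, 12,364 units, $2,350,272.76):
Code 3278.27 is under a tariff-rate quota (threshold 4,968 units). In-quota: 4,968 units at 10%; over-quota: 7,396 units at 15%.
Pro-rata value split: in-quota = $2,350,272.76 × 4,968/12,364 = $944,367.12; over-quota = $2,350,272.76 − $944,367.12 = $1,405,905.64.
In-quota duty = $944,367.12 × 10% = $94,436.71. Over-quota duty = $1,405,905.64 × 15% = $210,885.85.
Line duty = $94,436.71 + $210,885.85 = $305,322.56.
Line 4 (5775.88, Solesta, 99 kg, $21,922.56):
Base rate for 5775.88 is 7% + $3.39/kg.
The additional-duty order on 5775.88 targets Drenador, not Solesta; it does not apply.
Duty = $21,922.56 × 7% + 99 × $3.39 = $1,870.19.
Total = $8,654.48 + $0.00 + $305,322.56 + $1,870.19 = $315,847.23.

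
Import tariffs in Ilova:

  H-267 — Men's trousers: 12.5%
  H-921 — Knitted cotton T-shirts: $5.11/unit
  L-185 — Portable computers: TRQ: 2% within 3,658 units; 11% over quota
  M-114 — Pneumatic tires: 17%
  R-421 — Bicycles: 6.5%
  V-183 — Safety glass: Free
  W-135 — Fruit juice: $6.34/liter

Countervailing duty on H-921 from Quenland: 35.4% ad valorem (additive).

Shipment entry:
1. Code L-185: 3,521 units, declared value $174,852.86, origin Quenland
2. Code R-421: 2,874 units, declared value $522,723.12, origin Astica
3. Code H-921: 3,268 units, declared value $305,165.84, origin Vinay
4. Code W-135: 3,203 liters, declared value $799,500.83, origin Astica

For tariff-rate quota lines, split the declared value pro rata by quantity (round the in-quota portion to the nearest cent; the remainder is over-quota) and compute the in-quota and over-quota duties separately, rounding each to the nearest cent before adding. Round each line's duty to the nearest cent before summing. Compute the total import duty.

Line 1 (L-185, Quenland, 3,521 units, $174,852.86):
Code L-185 is under a tariff-rate quota (threshold 3,658 units). Quantity 3,521 units is within the quota, so the in-quota rate 2% applies to the full value.
Duty = $174,852.86 × 2% = $3,497.06.
Line 2 (R-421, Astica, 2,874 units, $522,723.12):
Base rate for R-421 is 6.5%.
Duty = $522,723.12 × 6.5% = $33,977.00.
Line 3 (H-921, Vinay, 3,268 units, $305,165.84):
Base rate for H-921 is $5.11/unit.
The additional-duty order on H-921 targets Quenland, not Vinay; it does not apply.
Duty = 3,268 × $5.11 = $16,699.48.
Line 4 (W-135, Astica, 3,203 liters, $799,500.83):
Base rate for W-135 is $6.34/liter.
Duty = 3,203 × $6.34 = $20,307.02.
Total = $3,497.06 + $33,977.00 + $16,699.48 + $20,307.02 = $74,480.56.

$74,480.56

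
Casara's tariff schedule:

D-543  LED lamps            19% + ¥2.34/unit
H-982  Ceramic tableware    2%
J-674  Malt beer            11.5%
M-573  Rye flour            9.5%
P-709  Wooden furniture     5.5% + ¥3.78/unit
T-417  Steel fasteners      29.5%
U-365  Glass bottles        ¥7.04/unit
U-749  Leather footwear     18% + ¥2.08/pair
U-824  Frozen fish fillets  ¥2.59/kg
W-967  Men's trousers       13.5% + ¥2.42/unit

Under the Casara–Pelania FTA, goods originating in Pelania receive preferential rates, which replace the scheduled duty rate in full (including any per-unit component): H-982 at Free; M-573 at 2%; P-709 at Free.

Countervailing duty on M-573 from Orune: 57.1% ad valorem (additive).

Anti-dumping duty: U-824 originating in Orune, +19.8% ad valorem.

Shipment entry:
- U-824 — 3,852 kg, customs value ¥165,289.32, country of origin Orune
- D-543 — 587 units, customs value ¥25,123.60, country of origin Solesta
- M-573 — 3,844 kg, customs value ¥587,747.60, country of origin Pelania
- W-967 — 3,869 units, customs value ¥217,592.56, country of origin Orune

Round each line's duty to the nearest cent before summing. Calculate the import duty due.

¥99,343.96

Line 1 (U-824, Orune, 3,852 kg, ¥165,289.32):
Base rate for U-824 is ¥2.59/kg.
Additional duty on U-824 from Orune: +19.8% ad valorem. Applied ad valorem rate = 19.8%.
Duty = ¥165,289.32 × 19.8% + 3,852 × ¥2.59 = ¥42,703.97.
Line 2 (D-543, Solesta, 587 units, ¥25,123.60):
Base rate for D-543 is 19% + ¥2.34/unit.
Duty = ¥25,123.60 × 19% + 587 × ¥2.34 = ¥6,147.06.
Line 3 (M-573, Pelania, 3,844 kg, ¥587,747.60):
Base rate for M-573 is 9.5%.
Origin Pelania qualifies under the Casara–Pelania agreement and M-573 is covered: preferential rate 2% applies instead.
The additional-duty order on M-573 targets Orune, not Pelania; it does not apply.
Duty = ¥587,747.60 × 2% = ¥11,754.95.
Line 4 (W-967, Orune, 3,869 units, ¥217,592.56):
Base rate for W-967 is 13.5% + ¥2.42/unit.
Duty = ¥217,592.56 × 13.5% + 3,869 × ¥2.42 = ¥38,737.98.
Total = ¥42,703.97 + ¥6,147.06 + ¥11,754.95 + ¥38,737.98 = ¥99,343.96.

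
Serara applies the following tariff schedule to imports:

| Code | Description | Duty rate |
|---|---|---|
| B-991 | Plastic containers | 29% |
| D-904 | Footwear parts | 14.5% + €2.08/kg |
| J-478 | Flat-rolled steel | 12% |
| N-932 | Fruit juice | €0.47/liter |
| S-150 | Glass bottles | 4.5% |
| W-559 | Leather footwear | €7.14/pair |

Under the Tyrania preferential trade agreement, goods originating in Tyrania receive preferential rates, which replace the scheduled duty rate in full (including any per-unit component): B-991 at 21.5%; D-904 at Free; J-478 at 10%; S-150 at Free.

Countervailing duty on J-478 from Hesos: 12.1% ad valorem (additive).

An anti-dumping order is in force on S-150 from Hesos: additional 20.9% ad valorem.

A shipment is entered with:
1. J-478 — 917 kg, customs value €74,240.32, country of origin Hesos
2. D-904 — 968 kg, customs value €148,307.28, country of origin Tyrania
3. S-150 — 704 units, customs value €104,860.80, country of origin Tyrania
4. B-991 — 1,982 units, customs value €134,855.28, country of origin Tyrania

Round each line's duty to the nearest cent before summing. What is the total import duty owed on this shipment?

Line 1 (J-478, Hesos, 917 kg, €74,240.32):
Base rate for J-478 is 12%.
J-478 has an FTA preferential rate, but origin Hesos is not Tyrania; base rate stands.
Additional duty on J-478 from Hesos: +12.1%. Applied ad valorem rate: 12% + 12.1% = 24.1%.
Duty = €74,240.32 × 24.1% = €17,891.92.
Line 2 (D-904, Tyrania, 968 kg, €148,307.28):
Base rate for D-904 is 14.5% + €2.08/kg.
Origin Tyrania qualifies under the Serara–Tyrania agreement and D-904 is covered: preferential rate Free applies instead.
Duty = €148,307.28 × 0% = €0.00.
Line 3 (S-150, Tyrania, 704 units, €104,860.80):
Base rate for S-150 is 4.5%.
Origin Tyrania qualifies under the Serara–Tyrania agreement and S-150 is covered: preferential rate Free applies instead.
The additional-duty order on S-150 targets Hesos, not Tyrania; it does not apply.
Duty = €104,860.80 × 0% = €0.00.
Line 4 (B-991, Tyrania, 1,982 units, €134,855.28):
Base rate for B-991 is 29%.
Origin Tyrania qualifies under the Serara–Tyrania agreement and B-991 is covered: preferential rate 21.5% applies instead.
Duty = €134,855.28 × 21.5% = €28,993.89.
Total = €17,891.92 + €0.00 + €0.00 + €28,993.89 = €46,885.81.

€46,885.81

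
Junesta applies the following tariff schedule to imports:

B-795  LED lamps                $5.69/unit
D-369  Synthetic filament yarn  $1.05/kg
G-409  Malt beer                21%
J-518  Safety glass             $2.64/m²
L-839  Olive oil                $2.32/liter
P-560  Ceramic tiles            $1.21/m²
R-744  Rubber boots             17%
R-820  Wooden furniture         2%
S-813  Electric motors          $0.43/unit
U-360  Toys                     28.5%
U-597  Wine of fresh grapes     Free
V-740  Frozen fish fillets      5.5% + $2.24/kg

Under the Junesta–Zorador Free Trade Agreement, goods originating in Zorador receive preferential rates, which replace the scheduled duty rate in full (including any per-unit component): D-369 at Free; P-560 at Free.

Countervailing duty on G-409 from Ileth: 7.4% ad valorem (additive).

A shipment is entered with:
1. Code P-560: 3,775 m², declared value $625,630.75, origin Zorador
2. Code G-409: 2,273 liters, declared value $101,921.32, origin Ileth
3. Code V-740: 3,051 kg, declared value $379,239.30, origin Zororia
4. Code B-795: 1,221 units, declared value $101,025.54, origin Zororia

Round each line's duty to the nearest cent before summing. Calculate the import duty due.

$63,585.54

Line 1 (P-560, Zorador, 3,775 m², $625,630.75):
Base rate for P-560 is $1.21/m².
Origin Zorador qualifies under the Junesta–Zorador agreement and P-560 is covered: preferential rate Free applies instead.
Duty = $625,630.75 × 0% = $0.00.
Line 2 (G-409, Ileth, 2,273 liters, $101,921.32):
Base rate for G-409 is 21%.
Additional duty on G-409 from Ileth: +7.4%. Applied ad valorem rate: 21% + 7.4% = 28.4%.
Duty = $101,921.32 × 28.4% = $28,945.65.
Line 3 (V-740, Zororia, 3,051 kg, $379,239.30):
Base rate for V-740 is 5.5% + $2.24/kg.
Duty = $379,239.30 × 5.5% + 3,051 × $2.24 = $27,692.40.
Line 4 (B-795, Zororia, 1,221 units, $101,025.54):
Base rate for B-795 is $5.69/unit.
Duty = 1,221 × $5.69 = $6,947.49.
Total = $0.00 + $28,945.65 + $27,692.40 + $6,947.49 = $63,585.54.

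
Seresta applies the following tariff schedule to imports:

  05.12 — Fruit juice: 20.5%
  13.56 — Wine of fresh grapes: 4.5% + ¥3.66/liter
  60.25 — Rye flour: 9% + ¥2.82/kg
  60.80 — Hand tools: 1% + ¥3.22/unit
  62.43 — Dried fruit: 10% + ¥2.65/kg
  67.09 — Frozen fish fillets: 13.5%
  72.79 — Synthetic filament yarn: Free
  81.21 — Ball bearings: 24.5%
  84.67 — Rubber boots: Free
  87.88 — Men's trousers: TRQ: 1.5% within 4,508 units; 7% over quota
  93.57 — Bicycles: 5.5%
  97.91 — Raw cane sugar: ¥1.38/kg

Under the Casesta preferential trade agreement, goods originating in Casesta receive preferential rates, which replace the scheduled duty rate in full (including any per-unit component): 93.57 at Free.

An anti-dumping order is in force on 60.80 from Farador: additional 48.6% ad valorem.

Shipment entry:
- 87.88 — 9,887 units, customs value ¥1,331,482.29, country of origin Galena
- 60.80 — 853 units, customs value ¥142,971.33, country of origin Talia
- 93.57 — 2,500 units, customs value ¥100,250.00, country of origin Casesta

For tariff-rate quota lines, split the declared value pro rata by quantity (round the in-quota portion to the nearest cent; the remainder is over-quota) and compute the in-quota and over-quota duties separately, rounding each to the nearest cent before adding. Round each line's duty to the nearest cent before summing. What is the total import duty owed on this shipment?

¥63,990.06

Line 1 (87.88, Galena, 9,887 units, ¥1,331,482.29):
Code 87.88 is under a tariff-rate quota (threshold 4,508 units). In-quota: 4,508 units at 1.5%; over-quota: 5,379 units at 7%.
Pro-rata value split: in-quota = ¥1,331,482.29 × 4,508/9,887 = ¥607,092.36; over-quota = ¥1,331,482.29 − ¥607,092.36 = ¥724,389.93.
In-quota duty = ¥607,092.36 × 1.5% = ¥9,106.39. Over-quota duty = ¥724,389.93 × 7% = ¥50,707.30.
Line duty = ¥9,106.39 + ¥50,707.30 = ¥59,813.69.
Line 2 (60.80, Talia, 853 units, ¥142,971.33):
Base rate for 60.80 is 1% + ¥3.22/unit.
The additional-duty order on 60.80 targets Farador, not Talia; it does not apply.
Duty = ¥142,971.33 × 1% + 853 × ¥3.22 = ¥4,176.37.
Line 3 (93.57, Casesta, 2,500 units, ¥100,250.00):
Base rate for 93.57 is 5.5%.
Origin Casesta qualifies under the Seresta–Casesta agreement and 93.57 is covered: preferential rate Free applies instead.
Duty = ¥100,250.00 × 0% = ¥0.00.
Total = ¥59,813.69 + ¥4,176.37 + ¥0.00 = ¥63,990.06.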